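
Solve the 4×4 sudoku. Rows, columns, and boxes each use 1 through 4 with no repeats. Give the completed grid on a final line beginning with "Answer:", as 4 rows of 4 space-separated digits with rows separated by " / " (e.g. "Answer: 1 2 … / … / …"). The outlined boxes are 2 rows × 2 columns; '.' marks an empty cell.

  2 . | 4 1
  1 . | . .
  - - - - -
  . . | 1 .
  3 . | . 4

Step 1. [r4c3∈{2}] nothing but 2 survives at r4c3. So r4c3=2.
Step 2. [r2c2∈{3,4}] r2c2 is the only open cell in row 2 admitting 4 ⇒ r2c2=4.
Step 3. [r2c3∈{3}] r2c3 is down to just 3, so r2c3=3.
Step 4. [r1c2∈{3}] only 3 remains possible at r1c2. So r1c2=3.
Step 5. [r3c1∈{4}] r3c1 is down to just 4. So r3c1=4.
Step 6. [r4c2∈{1}] nothing but 1 survives at r4c2 ⇒ r4c2=1.
Step 7. [r3c2∈{2}] r3c2 is down to just 2, so r3c2=2.
Step 8. [r3c4∈{3}] r3c4 is down to just 3 ⇒ r3c4=3.
Step 9. [r2c4∈{2}] r2c4's peers cover all but 2. So r2c4=2.

Answer: 2 3 4 1 / 1 4 3 2 / 4 2 1 3 / 3 1 2 4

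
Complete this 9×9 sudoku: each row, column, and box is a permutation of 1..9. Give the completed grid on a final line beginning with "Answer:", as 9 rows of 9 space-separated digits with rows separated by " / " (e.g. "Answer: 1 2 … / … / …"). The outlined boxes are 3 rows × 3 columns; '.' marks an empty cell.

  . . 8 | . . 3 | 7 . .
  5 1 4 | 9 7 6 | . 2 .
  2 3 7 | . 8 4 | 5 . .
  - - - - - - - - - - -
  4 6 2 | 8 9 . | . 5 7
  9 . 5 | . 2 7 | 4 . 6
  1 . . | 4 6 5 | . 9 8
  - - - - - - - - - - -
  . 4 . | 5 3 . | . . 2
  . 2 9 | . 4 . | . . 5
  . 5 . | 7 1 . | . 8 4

Step 1. [r4c7∈{1,3}] r4c7 is the only open cell in row 4 admitting 3, so r4c7=3.
Step 2. [r5c8∈{1}] nothing but 1 survives at r5c8 ⇒ r5c8=1.
Step 3. [r1c1∈{6}] nothing but 6 survives at r1c1, so r1c1=6.
Step 4. [r8c8∈{3,6,7}] across col 8, 3 lands solely at r8c8 ⇒ r8c8=3.
Step 5. [r7c3∈{1,6}] col 3 places 1 nowhere but r7c3 ⇒ r7c3=1.
Step 6. [r9c3∈{3,6}] across col 3, 6 lands solely at r9c3 ⇒ r9c3=6.
Step 7. [r9c7∈{9}] r9c7 is down to just 9 ⇒ r9c7=9.
Step 8. [r3c4∈{1}] only 1 remains possible at r3c4, so r3c4=1.
Step 9. [r7c7∈{6}] only 6 remains possible at r7c7, so r7c7=6.
Step 10. [r8c1∈{7,8}] r8c1 is the only open cell in row 8 admitting 7. So r8c1=7.
Step 11. [r1c9∈{1,9}] across row 1, 1 lands solely at r1c9. So r1c9=1.
Step 12. [r8c6∈{8}] r8c6 is down to just 8 ⇒ r8c6=8.
Step 13. [r8c7∈{1}] r8c7's peers cover all but 1, so r8c7=1.
Step 14. [r1c4∈{2}] only 2 remains possible at r1c4 ⇒ r1c4=2.
Step 15. [r7c8∈{7}] r7c8 is down to just 7 ⇒ r7c8=7.
Step 16. [r7c6∈{9}] only 9 remains possible at r7c6. So r7c6=9.
Step 17. [r1c8∈{4}] only 4 remains possible at r1c8. So r1c8=4.
Step 18. [r3c8∈{6}] r3c8 has the single candidate 6, so r3c8=6.
Step 19. [r2c7∈{8}] only 8 remains possible at r2c7, so r2c7=8.
Step 20. [r9c6∈{2}] r9c6 is down to just 2 ⇒ r9c6=2.
Step 21. [r9c1∈{3}] r9c1's peers cover all but 3, so r9c1=3.
Step 22. [r7c1∈{8}] nothing but 8 survives at r7c1 ⇒ r7c1=8.
Step 23. [r3c9∈{9}] only 9 remains possible at r3c9, so r3c9=9.
Step 24. [r6c7∈{2}] nothing but 2 survives at r6c7 ⇒ r6c7=2.
Step 25. [r6c2∈{7}] r6c2 is down to just 7 ⇒ r6c2=7.
Step 26. [r4c6∈{1}] r4c6 has the single candidate 1 ⇒ r4c6=1.
Step 27. [r1c2∈{9}] r1c2 has the single candidate 9. So r1c2=9.
Step 28. [r6c3∈{3}] only 3 remains possible at r6c3. So r6c3=3.
Step 29. [r2c9∈{3}] only 3 remains possible at r2c9. So r2c9=3.
Step 30. [r5c2∈{8}] only 8 remains possible at r5c2, so r5c2=8.
Step 31. [r8c4∈{6}] r8c4's peers cover all but 6 ⇒ r8c4=6.
Step 32. [r5c4∈{3}] nothing but 3 survives at r5c4, so r5c4=3.
Step 33. [r1c5∈{5}] r1c5 has the single candidate 5, so r1c5=5.

Answer: 6 9 8 2 5 3 7 4 1 / 5 1 4 9 7 6 8 2 3 / 2 3 7 1 8 4 5 6 9 / 4 6 2 8 9 1 3 5 7 / 9 8 5 3 2 7 4 1 6 / 1 7 3 4 6 5 2 9 8 / 8 4 1 5 3 9 6 7 2 / 7 2 9 6 4 8 1 3 5 / 3 5 6 7 1 2 9 8 4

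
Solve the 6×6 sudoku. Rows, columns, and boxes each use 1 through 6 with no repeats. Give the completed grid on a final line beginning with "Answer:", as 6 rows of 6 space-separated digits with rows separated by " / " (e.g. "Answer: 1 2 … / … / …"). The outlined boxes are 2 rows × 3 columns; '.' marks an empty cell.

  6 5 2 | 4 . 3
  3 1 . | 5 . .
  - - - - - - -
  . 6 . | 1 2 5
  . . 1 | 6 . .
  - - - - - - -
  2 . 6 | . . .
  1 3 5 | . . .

Step 1. [r4c6∈{4}] nothing but 4 survives at r4c6 ⇒ r4c6=4.
Step 2. [r5c5∈{1,3,4,5}] 5 has one home in row 5: r5c5 ⇒ r5c5=5.
Step 3. [r2c5∈{6}] nothing but 6 survives at r2c5, so r2c5=6.
Step 4. [r3c3∈{3,4}] across row 3, 3 lands solely at r3c3. So r3c3=3.
Step 5. [r6c4∈{2}] nothing but 2 survives at r6c4, so r6c4=2.
Step 6. [r4c2∈{2}] r4c2 has the single candidate 2. So r4c2=2.
Step 7. [r5c2∈{4}] r5c2's peers cover all but 4, so r5c2=4.
Step 8. [r6c5∈{4}] r6c5's peers cover all but 4 ⇒ r6c5=4.
Step 9. [r6c6∈{6}] r6c6 is down to just 6, so r6c6=6.
Step 10. [r5c6∈{1}] r5c6 is down to just 1, so r5c6=1.
Step 11. [r4c1∈{5}] r4c1 has the single candidate 5, so r4c1=5.
Step 12. [r4c5∈{3}] r4c5 has the single candidate 3 ⇒ r4c5=3.
Step 13. [r2c6∈{2}] r2c6's peers cover all but 2, so r2c6=2.
Step 14. [r2c3∈{4}] r2c3's peers cover all but 4, so r2c3=4.
Step 15. [r5c4∈{3}] r5c4 has the single candidate 3 ⇒ r5c4=3.
Step 16. [r3c1∈{4}] r3c1's peers cover all but 4. So r3c1=4.
Step 17. [r1c5∈{1}] r1c5 has the single candidate 1. So r1c5=1.

Answer: 6 5 2 4 1 3 / 3 1 4 5 6 2 / 4 6 3 1 2 5 / 5 2 1 6 3 4 / 2 4 6 3 5 1 / 1 3 5 2 4 6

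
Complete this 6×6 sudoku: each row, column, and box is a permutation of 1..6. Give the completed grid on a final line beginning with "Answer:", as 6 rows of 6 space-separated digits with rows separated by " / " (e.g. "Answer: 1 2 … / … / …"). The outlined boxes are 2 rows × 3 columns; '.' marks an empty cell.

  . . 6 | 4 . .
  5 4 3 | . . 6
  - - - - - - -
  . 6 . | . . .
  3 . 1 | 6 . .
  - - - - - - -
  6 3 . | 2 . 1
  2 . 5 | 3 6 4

Step 1. [r2c5∈{1,2}] row 2 places 2 nowhere but r2c5. So r2c5=2.
Step 2. [r3c4∈{1,5}] col 4 places 5 nowhere but r3c4, so r3c4=5.
Step 3. [r3c3∈{2,4}] in col 3, 2 fits only at r3c3 ⇒ r3c3=2.
Step 4. [r3c5∈{1,3,4}] in row 3, 1 fits only at r3c5 ⇒ r3c5=1.
Step 5. [r1c6∈{3,5}] in col 6, 5 fits only at r1c6, so r1c6=5.
Step 6. [r1c1∈{1}] only 1 remains possible at r1c1 ⇒ r1c1=1.
Step 7. [r1c2∈{2}] r1c2's peers cover all but 2. So r1c2=2.
Step 8. [r6c2∈{1}] only 1 remains possible at r6c2. So r6c2=1.
Step 9. [r5c5∈{5}] r5c5 is down to just 5, so r5c5=5.
Step 10. [r4c2∈{5}] nothing but 5 survives at r4c2. So r4c2=5.
Step 11. [r3c6∈{3}] r3c6 has the single candidate 3 ⇒ r3c6=3.
Step 12. [r4c5∈{4}] r4c5's peers cover all but 4 ⇒ r4c5=4.
Step 13. [r3c1∈{4}] nothing but 4 survives at r3c1 ⇒ r3c1=4.
Step 14. [r1c5∈{3}] r1c5 is down to just 3, so r1c5=3.
Step 15. [r2c4∈{1}] r2c4's peers cover all but 1 ⇒ r2c4=1.
Step 16. [r4c6∈{2}] r4c6 is down to just 2. So r4c6=2.
Step 17. [r5c3∈{4}] only 4 remains possible at r5c3. So r5c3=4.

Answer: 1 2 6 4 3 5 / 5 4 3 1 2 6 / 4 6 2 5 1 3 / 3 5 1 6 4 2 / 6 3 4 2 5 1 / 2 1 5 3 6 4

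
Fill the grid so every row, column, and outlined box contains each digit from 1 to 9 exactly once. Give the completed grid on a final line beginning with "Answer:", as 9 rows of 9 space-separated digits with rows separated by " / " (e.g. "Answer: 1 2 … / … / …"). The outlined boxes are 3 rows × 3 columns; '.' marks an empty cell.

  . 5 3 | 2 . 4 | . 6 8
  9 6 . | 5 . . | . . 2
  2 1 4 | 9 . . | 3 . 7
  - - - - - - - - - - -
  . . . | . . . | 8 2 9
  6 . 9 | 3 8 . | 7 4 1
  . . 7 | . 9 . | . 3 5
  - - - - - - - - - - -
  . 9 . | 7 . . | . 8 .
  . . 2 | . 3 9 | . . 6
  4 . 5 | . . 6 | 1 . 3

Step 1. [r4c3∈{1}] only 1 remains possible at r4c3 ⇒ r4c3=1.
Step 2. [r7c7∈{2,4,5}] across col 7, 2 lands solely at r7c7, so r7c7=2.
Step 3. [r1c5∈{1,7}] 1 has one home in row 1: r1c5. So r1c5=1.
Step 4. [r5c6∈{2,5}] 5 has one home in row 5: r5c6, so r5c6=5.
Step 5. [r7c6∈{1}] r7c6's peers cover all but 1. So r7c6=1.
Step 6. [r6c4∈{1,4,6}] in row 6, 1 fits only at r6c4, so r6c4=1.
Step 7. [r6c2∈{2,4,8}] row 6 places 4 nowhere but r6c2, so r6c2=4.
Step 8. [r2c6∈{3,7,8}] r2c6 is the only open cell in row 2 admitting 3 ⇒ r2c6=3.
Step 9. [r8c1∈{1,7,8}] in row 8, 1 fits only at r8c1 ⇒ r8c1=1.
Step 10. [r7c9∈{4}] r7c9's peers cover all but 4. So r7c9=4.
Step 11. [r4c5∈{4,6,7}] in col 5, 4 fits only at r4c5, so r4c5=4.
Step 12. [r9c4∈{8}] r9c4 is down to just 8. So r9c4=8.
Step 13. [r9c2∈{7}] only 7 remains possible at r9c2 ⇒ r9c2=7.
Step 14. [r8c7∈{5}] r8c7's peers cover all but 5 ⇒ r8c7=5.
Step 15. [r7c1∈{3}] r7c1 has the single candidate 3, so r7c1=3.
Step 16. [r2c8∈{1}] only 1 remains possible at r2c8 ⇒ r2c8=1.
Step 17. [r2c5∈{7}] r2c5 has the single candidate 7. So r2c5=7.
Step 18. [r8c8∈{7}] r8c8's peers cover all but 7. So r8c8=7.
Step 19. [r3c8∈{5}] r3c8's peers cover all but 5 ⇒ r3c8=5.
Step 20. [r1c7∈{9}] r1c7 is down to just 9, so r1c7=9.
Step 21. [r9c5∈{2}] r9c5 is down to just 2, so r9c5=2.
Step 22. [r6c6∈{2}] r6c6 is down to just 2. So r6c6=2.
Step 23. [r2c7∈{4}] r2c7 has the single candidate 4, so r2c7=4.
Step 24. [r8c4∈{4}] r8c4 is down to just 4. So r8c4=4.
Step 25. [r7c3∈{6}] only 6 remains possible at r7c3. So r7c3=6.
Step 26. [r1c1∈{7}] only 7 remains possible at r1c1, so r1c1=7.
Step 27. [r6c7∈{6}] r6c7's peers cover all but 6 ⇒ r6c7=6.
Step 28. [r9c8∈{9}] r9c8 has the single candidate 9, so r9c8=9.
Step 29. [r4c2∈{3}] nothing but 3 survives at r4c2 ⇒ r4c2=3.
Step 30. [r3c6∈{8}] only 8 remains possible at r3c6 ⇒ r3c6=8.
Step 31. [r4c1∈{5}] nothing but 5 survives at r4c1. So r4c1=5.
Step 32. [r8c2∈{8}] r8c2 is down to just 8, so r8c2=8.
Step 33. [r6c1∈{8}] r6c1 is down to just 8 ⇒ r6c1=8.
Step 34. [r3c5∈{6}] only 6 remains possible at r3c5, so r3c5=6.
Step 35. [r5c2∈{2}] r5c2's peers cover all but 2. So r5c2=2.
Step 36. [r4c6∈{7}] r4c6 has the single candidate 7, so r4c6=7.
Step 37. [r2c3∈{8}] r2c3 has the single candidate 8. So r2c3=8.
Step 38. [r4c4∈{6}] only 6 remains possible at r4c4 ⇒ r4c4=6.
Step 39. [r7c5∈{5}] r7c5 has the single candidate 5 ⇒ r7c5=5.

Answer: 7 5 3 2 1 4 9 6 8 / 9 6 8 5 7 3 4 1 2 / 2 1 4 9 6 8 3 5 7 / 5 3 1 6 4 7 8 2 9 / 6 2 9 3 8 5 7 4 1 / 8 4 7 1 9 2 6 3 5 / 3 9 6 7 5 1 2 8 4 / 1 8 2 4 3 9 5 7 6 / 4 7 5 8 2 6 1 9 3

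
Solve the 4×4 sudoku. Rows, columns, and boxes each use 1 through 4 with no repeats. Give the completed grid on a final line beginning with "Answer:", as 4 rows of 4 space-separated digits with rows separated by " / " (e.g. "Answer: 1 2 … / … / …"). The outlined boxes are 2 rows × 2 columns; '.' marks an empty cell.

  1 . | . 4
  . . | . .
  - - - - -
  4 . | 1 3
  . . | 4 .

Step 1. [r3c2∈{2}] nothing but 2 survives at r3c2. So r3c2=2.
Step 2. [r1c2∈{3}] nothing but 3 survives at r1c2, so r1c2=3.
Step 3. [r1c3∈{2}] r1c3 is down to just 2 ⇒ r1c3=2.
Step 4. [r2c3∈{3}] r2c3 has the single candidate 3. So r2c3=3.
Step 5. [r2c2∈{4}] r2c2 has the single candidate 4. So r2c2=4.
Step 6. [r4c4∈{2}] r4c4 has the single candidate 2 ⇒ r4c4=2.
Step 7. [r4c2∈{1}] nothing but 1 survives at r4c2, so r4c2=1.
Step 8. [r2c1∈{2}] only 2 remains possible at r2c1. So r2c1=2.
Step 9. [r4c1∈{3}] r4c1's peers cover all but 3. So r4c1=3.
Step 10. [r2c4∈{1}] r2c4 is down to just 1 ⇒ r2c4=1.

Answer: 1 3 2 4 / 2 4 3 1 / 4 2 1 3 / 3 1 4 2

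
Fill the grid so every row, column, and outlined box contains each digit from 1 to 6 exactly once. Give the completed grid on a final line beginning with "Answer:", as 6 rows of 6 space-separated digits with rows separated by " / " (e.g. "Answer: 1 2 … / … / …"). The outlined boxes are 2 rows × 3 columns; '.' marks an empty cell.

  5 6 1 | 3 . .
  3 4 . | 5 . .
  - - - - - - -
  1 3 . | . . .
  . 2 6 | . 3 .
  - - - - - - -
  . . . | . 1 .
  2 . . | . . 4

Step 1. [r1c6∈{2}] only 2 remains possible at r1c6, so r1c6=2.
Step 2. [r3c3∈{4,5}] box 3 places 5 nowhere but r3c3 ⇒ r3c3=5.
Step 3. [r3c6∈{6}] nothing but 6 survives at r3c6. So r3c6=6.
Step 4. [r6c5∈{5,6}] in col 5, 5 fits only at r6c5, so r6c5=5.
Step 5. [r5c4∈{2,6}] across row 5, 2 lands solely at r5c4 ⇒ r5c4=2.
Step 6. [r4c4∈{1,4}] across col 4, 1 lands solely at r4c4 ⇒ r4c4=1.
Step 7. [r5c3∈{3,4}] col 3 places 4 nowhere but r5c3 ⇒ r5c3=4.
Step 8. [r1c5∈{4}] r1c5 is down to just 4 ⇒ r1c5=4.
Step 9. [r5c6∈{3}] r5c6 has the single candidate 3 ⇒ r5c6=3.
Step 10. [r5c1∈{6}] r5c1 is down to just 6. So r5c1=6.
Step 11. [r4c6∈{5}] only 5 remains possible at r4c6. So r4c6=5.
Step 12. [r5c2∈{5}] r5c2's peers cover all but 5. So r5c2=5.
Step 13. [r6c4∈{6}] r6c4 is down to just 6, so r6c4=6.
Step 14. [r4c1∈{4}] r4c1 has the single candidate 4. So r4c1=4.
Step 15. [r2c3∈{2}] only 2 remains possible at r2c3 ⇒ r2c3=2.
Step 16. [r2c5∈{6}] r2c5 is down to just 6 ⇒ r2c5=6.
Step 17. [r6c3∈{3}] r6c3 is down to just 3 ⇒ r6c3=3.
Step 18. [r3c5∈{2}] only 2 remains possible at r3c5, so r3c5=2.
Step 19. [r3c4∈{4}] only 4 remains possible at r3c4 ⇒ r3c4=4.
Step 20. [r2c6∈{1}] r2c6's peers cover all but 1. So r2c6=1.
Step 21. [r6c2∈{1}] only 1 remains possible at r6c2 ⇒ r6c2=1.

Answer: 5 6 1 3 4 2 / 3 4 2 5 6 1 / 1 3 5 4 2 6 / 4 2 6 1 3 5 / 6 5 4 2 1 3 / 2 1 3 6 5 4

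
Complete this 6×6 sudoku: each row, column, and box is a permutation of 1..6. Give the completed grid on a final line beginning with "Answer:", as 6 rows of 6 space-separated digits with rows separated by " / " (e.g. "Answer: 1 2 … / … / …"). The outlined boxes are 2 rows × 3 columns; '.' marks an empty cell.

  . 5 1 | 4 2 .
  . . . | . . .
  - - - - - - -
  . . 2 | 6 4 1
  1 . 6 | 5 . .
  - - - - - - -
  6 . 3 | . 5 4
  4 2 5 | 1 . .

Step 1. [r2c4∈{3}] r2c4's peers cover all but 3 ⇒ r2c4=3.
Step 2. [r2c2∈{4,6}] col 2 places 6 nowhere but r2c2. So r2c2=6.
Step 3. [r4c5∈{3}] only 3 remains possible at r4c5. So r4c5=3.
Step 4. [r1c1∈{3}] nothing but 3 survives at r1c1. So r1c1=3.
Step 5. [r6c6∈{3,6}] r6c6 is the only open cell in row 6 admitting 3. So r6c6=3.
Step 6. [r5c2∈{1}] only 1 remains possible at r5c2. So r5c2=1.
Step 7. [r3c2∈{3}] only 3 remains possible at r3c2, so r3c2=3.
Step 8. [r2c6∈{5}] r2c6 is down to just 5. So r2c6=5.
Step 9. [r6c5∈{6}] r6c5 is down to just 6 ⇒ r6c5=6.
Step 10. [r2c5∈{1}] r2c5 has the single candidate 1 ⇒ r2c5=1.
Step 11. [r3c1∈{5}] r3c1's peers cover all but 5, so r3c1=5.
Step 12. [r4c2∈{4}] r4c2's peers cover all but 4. So r4c2=4.
Step 13. [r5c4∈{2}] r5c4's peers cover all but 2. So r5c4=2.
Step 14. [r2c1∈{2}] r2c1's peers cover all but 2 ⇒ r2c1=2.
Step 15. [r1c6∈{6}] r1c6 has the single candidate 6, so r1c6=6.
Step 16. [r4c6∈{2}] only 2 remains possible at r4c6, so r4c6=2.
Step 17. [r2c3∈{4}] only 4 remains possible at r2c3, so r2c3=4.

Answer: 3 5 1 4 2 6 / 2 6 4 3 1 5 / 5 3 2 6 4 1 / 1 4 6 5 3 2 / 6 1 3 2 5 4 / 4 2 5 1 6 3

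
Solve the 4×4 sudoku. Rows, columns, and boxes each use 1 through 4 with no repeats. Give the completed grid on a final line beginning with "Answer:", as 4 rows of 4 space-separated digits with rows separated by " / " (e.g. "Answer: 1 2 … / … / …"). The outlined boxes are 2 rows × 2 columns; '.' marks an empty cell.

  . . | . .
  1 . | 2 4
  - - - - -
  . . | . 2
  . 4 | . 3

Step 1. [r2c2∈{3}] r2c2's peers cover all but 3, so r2c2=3.
Step 2. [r4c3∈{1}] only 1 remains possible at r4c3. So r4c3=1.
Step 3. [r4c1∈{2}] nothing but 2 survives at r4c1. So r4c1=2.
Step 4. [r1c4∈{1}] r1c4 is down to just 1 ⇒ r1c4=1.
Step 5. [r3c2∈{1}] only 1 remains possible at r3c2 ⇒ r3c2=1.
Step 6. [r1c3∈{3}] r1c3 has the single candidate 3. So r1c3=3.
Step 7. [r3c3∈{4}] r3c3's peers cover all but 4, so r3c3=4.
Step 8. [r1c2∈{2}] r1c2's peers cover all but 2, so r1c2=2.
Step 9. [r3c1∈{3}] nothing but 3 survives at r3c1 ⇒ r3c1=3.
Step 10. [r1c1∈{4}] r1c1's peers cover all but 4 ⇒ r1c1=4.

Answer: 4 2 3 1 / 1 3 2 4 / 3 1 4 2 / 2 4 1 3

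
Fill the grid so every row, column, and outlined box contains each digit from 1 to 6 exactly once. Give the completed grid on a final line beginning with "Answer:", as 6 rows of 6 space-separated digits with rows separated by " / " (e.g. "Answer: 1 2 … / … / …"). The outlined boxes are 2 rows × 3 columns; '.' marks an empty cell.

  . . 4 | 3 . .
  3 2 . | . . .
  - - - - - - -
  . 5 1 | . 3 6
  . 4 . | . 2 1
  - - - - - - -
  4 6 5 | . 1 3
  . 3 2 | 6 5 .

Step 1. [r2c3∈{6}] r2c3 is down to just 6, so r2c3=6.
Step 2. [r2c4∈{1,4,5}] r2c4 is the only open cell in row 2 admitting 1. So r2c4=1.
Step 3. [r2c6∈{4,5}] r2c6 is the only open cell in row 2 admitting 5, so r2c6=5.
Step 4. [r6c1∈{1}] r6c1's peers cover all but 1. So r6c1=1.
Step 5. [r1c2∈{1}] nothing but 1 survives at r1c2, so r1c2=1.
Step 6. [r4c1∈{6}] nothing but 6 survives at r4c1. So r4c1=6.
Step 7. [r3c4∈{4}] r3c4's peers cover all but 4 ⇒ r3c4=4.
Step 8. [r6c6∈{4}] only 4 remains possible at r6c6. So r6c6=4.
Step 9. [r1c1∈{5}] r1c1 has the single candidate 5 ⇒ r1c1=5.
Step 10. [r2c5∈{4}] r2c5's peers cover all but 4. So r2c5=4.
Step 11. [r1c5∈{6}] r1c5 is down to just 6 ⇒ r1c5=6.
Step 12. [r4c4∈{5}] nothing but 5 survives at r4c4. So r4c4=5.
Step 13. [r5c4∈{2}] nothing but 2 survives at r5c4. So r5c4=2.
Step 14. [r4c3∈{3}] r4c3's peers cover all but 3 ⇒ r4c3=3.
Step 15. [r3c1∈{2}] r3c1's peers cover all but 2, so r3c1=2.
Step 16. [r1c6∈{2}] r1c6 has the single candidate 2 ⇒ r1c6=2.

Answer: 5 1 4 3 6 2 / 3 2 6 1 4 5 / 2 5 1 4 3 6 / 6 4 3 5 2 1 / 4 6 5 2 1 3 / 1 3 2 6 5 4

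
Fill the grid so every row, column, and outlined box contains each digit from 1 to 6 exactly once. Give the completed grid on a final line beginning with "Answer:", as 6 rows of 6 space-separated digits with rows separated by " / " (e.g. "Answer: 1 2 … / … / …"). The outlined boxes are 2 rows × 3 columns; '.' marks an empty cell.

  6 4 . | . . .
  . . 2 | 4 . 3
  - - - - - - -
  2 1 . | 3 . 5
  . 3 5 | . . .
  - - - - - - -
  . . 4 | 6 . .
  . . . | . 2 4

Step 1. [r5c6∈{1}] nothing but 1 survives at r5c6 ⇒ r5c6=1.
Step 2. [r6c4∈{5}] only 5 remains possible at r6c4 ⇒ r6c4=5.
Step 3. [r2c5∈{1,5,6}] across row 2, 6 lands solely at r2c5, so r2c5=6.
Step 4. [r2c1∈{1,5}] row 2 places 1 nowhere but r2c1. So r2c1=1.
Step 5. [r6c1∈{3}] r6c1 is down to just 3 ⇒ r6c1=3.
Step 6. [r1c6∈{2}] r1c6's peers cover all but 2 ⇒ r1c6=2.
Step 7. [r1c4∈{1}] r1c4 has the single candidate 1, so r1c4=1.
Step 8. [r2c2∈{5}] nothing but 5 survives at r2c2. So r2c2=5.
Step 9. [r6c3∈{1,6}] across row 6, 1 lands solely at r6c3 ⇒ r6c3=1.
Step 10. [r4c1∈{4}] only 4 remains possible at r4c1. So r4c1=4.
Step 11. [r4c6∈{6}] r4c6 is down to just 6. So r4c6=6.
Step 12. [r1c3∈{3}] r1c3 has the single candidate 3 ⇒ r1c3=3.
Step 13. [r4c4∈{2}] only 2 remains possible at r4c4. So r4c4=2.
Step 14. [r4c5∈{1}] r4c5 is down to just 1, so r4c5=1.
Step 15. [r3c3∈{6}] only 6 remains possible at r3c3 ⇒ r3c3=6.
Step 16. [r3c5∈{4}] r3c5's peers cover all but 4 ⇒ r3c5=4.
Step 17. [r1c5∈{5}] r1c5's peers cover all but 5 ⇒ r1c5=5.
Step 18. [r5c5∈{3}] only 3 remains possible at r5c5 ⇒ r5c5=3.
Step 19. [r5c1∈{5}] only 5 remains possible at r5c1 ⇒ r5c1=5.
Step 20. [r5c2∈{2}] r5c2 has the single candidate 2 ⇒ r5c2=2.
Step 21. [r6c2∈{6}] nothing but 6 survives at r6c2. So r6c2=6.

Answer: 6 4 3 1 5 2 / 1 5 2 4 6 3 / 2 1 6 3 4 5 / 4 3 5 2 1 6 / 5 2 4 6 3 1 / 3 6 1 5 2 4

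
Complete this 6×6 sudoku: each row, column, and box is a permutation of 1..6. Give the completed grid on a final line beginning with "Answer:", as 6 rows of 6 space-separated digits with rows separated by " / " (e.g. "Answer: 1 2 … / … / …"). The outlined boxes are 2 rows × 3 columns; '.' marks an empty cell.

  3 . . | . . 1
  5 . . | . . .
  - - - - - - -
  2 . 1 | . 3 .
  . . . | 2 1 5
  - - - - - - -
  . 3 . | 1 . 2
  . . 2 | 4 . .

Step 1. [r3c4∈{6}] r3c4's peers cover all but 6. So r3c4=6.
Step 2. [r5c3∈{4,5,6}] r5c3 is the only open cell in col 3 admitting 5, so r5c3=5.
Step 3. [r5c5∈{6}] r5c5 is down to just 6. So r5c5=6.
Step 4. [r2c2∈{1,2,4,6}] row 2 places 1 nowhere but r2c2, so r2c2=1.
Step 5. [r6c2∈{6}] nothing but 6 survives at r6c2. So r6c2=6.
Step 6. [r4c2∈{4}] only 4 remains possible at r4c2. So r4c2=4.
Step 7. [r2c6∈{3,4,6}] across col 6, 6 lands solely at r2c6, so r2c6=6.
Step 8. [r2c3∈{4}] r2c3 is down to just 4, so r2c3=4.
Step 9. [r1c5∈{2,4,5}] r1c5 is the only open cell in row 1 admitting 4, so r1c5=4.
Step 10. [r4c1∈{6}] r4c1 is down to just 6, so r4c1=6.
Step 11. [r3c2∈{5}] only 5 remains possible at r3c2. So r3c2=5.
Step 12. [r6c6∈{3}] nothing but 3 survives at r6c6. So r6c6=3.
Step 13. [r1c4∈{5}] nothing but 5 survives at r1c4 ⇒ r1c4=5.
Step 14. [r1c3∈{6}] r1c3 is down to just 6 ⇒ r1c3=6.
Step 15. [r5c1∈{4}] r5c1 is down to just 4. So r5c1=4.
Step 16. [r2c4∈{3}] nothing but 3 survives at r2c4, so r2c4=3.
Step 17. [r1c2∈{2}] nothing but 2 survives at r1c2 ⇒ r1c2=2.
Step 18. [r3c6∈{4}] r3c6's peers cover all but 4, so r3c6=4.
Step 19. [r6c5∈{5}] nothing but 5 survives at r6c5. So r6c5=5.
Step 20. [r4c3∈{3}] r4c3's peers cover all but 3. So r4c3=3.
Step 21. [r6c1∈{1}] r6c1 is down to just 1, so r6c1=1.
Step 22. [r2c5∈{2}] r2c5 has the single candidate 2. So r2c5=2.

Answer: 3 2 6 5 4 1 / 5 1 4 3 2 6 / 2 5 1 6 3 4 / 6 4 3 2 1 5 / 4 3 5 1 6 2 / 1 6 2 4 5 3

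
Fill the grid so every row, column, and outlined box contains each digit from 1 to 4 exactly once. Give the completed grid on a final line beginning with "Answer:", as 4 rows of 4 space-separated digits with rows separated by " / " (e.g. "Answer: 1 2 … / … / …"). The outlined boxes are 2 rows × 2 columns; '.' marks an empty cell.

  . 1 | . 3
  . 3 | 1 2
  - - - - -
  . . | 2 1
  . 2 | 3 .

Step 1. [r2c1∈{4}] r2c1 has the single candidate 4 ⇒ r2c1=4.
Step 2. [r4c1∈{1}] r4c1's peers cover all but 1, so r4c1=1.
Step 3. [r4c4∈{4}] nothing but 4 survives at r4c4 ⇒ r4c4=4.
Step 4. [r3c1∈{3}] r3c1 has the single candidate 3, so r3c1=3.
Step 5. [r3c2∈{4}] r3c2's peers cover all but 4, so r3c2=4.
Step 6. [r1c1∈{2}] r1c1's peers cover all but 2. So r1c1=2.
Step 7. [r1c3∈{4}] nothing but 4 survives at r1c3. So r1c3=4.

Answer: 2 1 4 3 / 4 3 1 2 / 3 4 2 1 / 1 2 3 4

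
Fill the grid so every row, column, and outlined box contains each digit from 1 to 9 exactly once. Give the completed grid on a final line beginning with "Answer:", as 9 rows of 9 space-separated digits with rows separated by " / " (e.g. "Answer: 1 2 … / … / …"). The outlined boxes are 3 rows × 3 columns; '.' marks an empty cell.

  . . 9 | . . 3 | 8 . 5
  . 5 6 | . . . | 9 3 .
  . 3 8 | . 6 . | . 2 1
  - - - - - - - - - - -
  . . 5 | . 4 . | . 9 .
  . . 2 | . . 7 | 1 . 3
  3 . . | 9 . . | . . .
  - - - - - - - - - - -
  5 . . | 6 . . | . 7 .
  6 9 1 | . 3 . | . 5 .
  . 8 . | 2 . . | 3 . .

Step 1. [r8c4∈{4,7,8}] r8c4 is the only open cell in row 8 admitting 7 ⇒ r8c4=7.
Step 2. [r6c7∈{2,4,5,6,7}] in col 7, 5 fits only at r6c7 ⇒ r6c7=5.
Step 3. [r4c7∈{2,6,7}] 6 has one home in col 7: r4c7. So r4c7=6.
Step 4. [r7c2∈{2,4}] 2 has one home in box 7: r7c2, so r7c2=2.
Step 5. [r7c7∈{4}] r7c7's peers cover all but 4. So r7c7=4.
Step 6. [r8c6∈{4,8}] in row 8, 4 fits only at r8c6, so r8c6=4.
Step 7. [r8c9∈{2,8}] 8 has one home in row 8: r8c9, so r8c9=8.
Step 8. [r6c6∈{1,2,6,8}] across col 6, 6 lands solely at r6c6 ⇒ r6c6=6.
Step 9. [r3c6∈{5,9}] in row 3, 9 fits only at r3c6 ⇒ r3c6=9.
Step 10. [r9c8∈{1,6}] r9c8 is the only open cell in col 8 admitting 1. So r9c8=1.
Step 11. [r7c9∈{9}] r7c9 has the single candidate 9 ⇒ r7c9=9.
Step 12. [r3c4∈{4,5}] across row 3, 5 lands solely at r3c4, so r3c4=5.
Step 13. [r5c4∈{8}] r5c4 is down to just 8, so r5c4=8.
Step 14. [r3c1∈{4,7}] across row 3, 4 lands solely at r3c1 ⇒ r3c1=4.
Step 15. [r9c1∈{7}] r9c1's peers cover all but 7, so r9c1=7.
Step 16. [r5c8∈{4}] only 4 remains possible at r5c8. So r5c8=4.
Step 17. [r1c2∈{1,7}] box 1 places 7 nowhere but r1c2, so r1c2=7.
Step 18. [r4c2∈{1}] nothing but 1 survives at r4c2 ⇒ r4c2=1.
Step 19. [r2c5∈{1,2,7,8}] in col 5, 7 fits only at r2c5. So r2c5=7.
Step 20. [r4c6∈{2}] r4c6 is down to just 2 ⇒ r4c6=2.
Step 21. [r1c4∈{1,4}] row 1 places 4 nowhere but r1c4 ⇒ r1c4=4.
Step 22. [r2c4∈{1}] only 1 remains possible at r2c4, so r2c4=1.
Step 23. [r7c5∈{1,8}] 8 has one home in col 5: r7c5 ⇒ r7c5=8.
Step 24. [r6c3∈{4,7}] in col 3, 7 fits only at r6c3. So r6c3=7.
Step 25. [r1c1∈{1,2}] row 1 places 1 nowhere but r1c1, so r1c1=1.
Step 26. [r9c6∈{5}] nothing but 5 survives at r9c6. So r9c6=5.
Step 27. [r9c9∈{6}] r9c9 is down to just 6, so r9c9=6.
Step 28. [r9c3∈{4}] only 4 remains possible at r9c3, so r9c3=4.
Step 29. [r3c7∈{7}] nothing but 7 survives at r3c7, so r3c7=7.
Step 30. [r7c3∈{3}] r7c3's peers cover all but 3, so r7c3=3.
Step 31. [r6c2∈{4}] r6c2's peers cover all but 4 ⇒ r6c2=4.
Step 32. [r9c5∈{9}] r9c5 has the single candidate 9 ⇒ r9c5=9.
Step 33. [r4c4∈{3}] r4c4 is down to just 3. So r4c4=3.
Step 34. [r5c5∈{5}] nothing but 5 survives at r5c5, so r5c5=5.
Step 35. [r1c8∈{6}] r1c8 is down to just 6 ⇒ r1c8=6.
Step 36. [r5c1∈{9}] r5c1 has the single candidate 9. So r5c1=9.
Step 37. [r4c1∈{8}] r4c1 has the single candidate 8. So r4c1=8.
Step 38. [r1c5∈{2}] r1c5's peers cover all but 2 ⇒ r1c5=2.
Step 39. [r4c9∈{7}] r4c9 has the single candidate 7. So r4c9=7.
Step 40. [r2c6∈{8}] nothing but 8 survives at r2c6 ⇒ r2c6=8.
Step 41. [r6c9∈{2}] only 2 remains possible at r6c9, so r6c9=2.
Step 42. [r8c7∈{2}] r8c7's peers cover all but 2 ⇒ r8c7=2.
Step 43. [r6c5∈{1}] r6c5's peers cover all but 1 ⇒ r6c5=1.
Step 44. [r2c9∈{4}] nothing but 4 survives at r2c9, so r2c9=4.
Step 45. [r6c8∈{8}] r6c8's peers cover all but 8 ⇒ r6c8=8.
Step 46. [r2c1∈{2}] r2c1 is down to just 2, so r2c1=2.
Step 47. [r7c6∈{1}] nothing but 1 survives at r7c6. So r7c6=1.
Step 48. [r5c2∈{6}] nothing but 6 survives at r5c2 ⇒ r5c2=6.

Answer: 1 7 9 4 2 3 8 6 5 / 2 5 6 1 7 8 9 3 4 / 4 3 8 5 6 9 7 2 1 / 8 1 5 3 4 2 6 9 7 / 9 6 2 8 5 7 1 4 3 / 3 4 7 9 1 6 5 8 2 / 5 2 3 6 8 1 4 7 9 / 6 9 1 7 3 4 2 5 8 / 7 8 4 2 9 5 3 1 6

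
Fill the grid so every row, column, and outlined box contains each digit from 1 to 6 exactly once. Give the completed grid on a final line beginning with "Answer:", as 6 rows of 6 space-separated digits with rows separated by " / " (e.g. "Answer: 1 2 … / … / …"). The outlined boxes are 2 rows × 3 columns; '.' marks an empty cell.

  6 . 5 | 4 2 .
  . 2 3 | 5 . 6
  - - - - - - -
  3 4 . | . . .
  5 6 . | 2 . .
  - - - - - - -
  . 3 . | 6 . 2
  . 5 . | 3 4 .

Step 1. [r6c6∈{1}] r6c6 has the single candidate 1. So r6c6=1.
Step 2. [r4c3∈{1}] r4c3 has the single candidate 1 ⇒ r4c3=1.
Step 3. [r3c5∈{1,5,6}] across row 3, 6 lands solely at r3c5. So r3c5=6.
Step 4. [r2c1∈{1,4}] r2c1 is the only open cell in row 2 admitting 4 ⇒ r2c1=4.
Step 5. [r4c5∈{3}] r4c5's peers cover all but 3 ⇒ r4c5=3.
Step 6. [r3c3∈{2}] r3c3's peers cover all but 2, so r3c3=2.
Step 7. [r2c5∈{1}] r2c5 has the single candidate 1. So r2c5=1.
Step 8. [r5c1∈{1}] r5c1's peers cover all but 1, so r5c1=1.
Step 9. [r6c1∈{2}] r6c1's peers cover all but 2. So r6c1=2.
Step 10. [r1c2∈{1}] nothing but 1 survives at r1c2, so r1c2=1.
Step 11. [r5c5∈{5}] r5c5 is down to just 5, so r5c5=5.
Step 12. [r6c3∈{6}] r6c3's peers cover all but 6, so r6c3=6.
Step 13. [r5c3∈{4}] nothing but 4 survives at r5c3. So r5c3=4.
Step 14. [r1c6∈{3}] nothing but 3 survives at r1c6 ⇒ r1c6=3.
Step 15. [r4c6∈{4}] nothing but 4 survives at r4c6 ⇒ r4c6=4.
Step 16. [r3c4∈{1}] r3c4 is down to just 1, so r3c4=1.
Step 17. [r3c6∈{5}] r3c6's peers cover all but 5 ⇒ r3c6=5.

Answer: 6 1 5 4 2 3 / 4 2 3 5 1 6 / 3 4 2 1 6 5 / 5 6 1 2 3 4 / 1 3 4 6 5 2 / 2 5 6 3 4 1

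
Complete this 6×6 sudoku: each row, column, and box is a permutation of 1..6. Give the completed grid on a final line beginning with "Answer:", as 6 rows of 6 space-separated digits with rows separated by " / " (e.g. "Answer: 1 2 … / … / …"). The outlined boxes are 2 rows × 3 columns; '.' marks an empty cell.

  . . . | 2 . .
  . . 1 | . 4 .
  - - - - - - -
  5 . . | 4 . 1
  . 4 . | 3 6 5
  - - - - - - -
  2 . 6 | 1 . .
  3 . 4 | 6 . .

Step 1. [r5c2∈{5}] only 5 remains possible at r5c2, so r5c2=5.
Step 2. [r3c2∈{2,3,6}] 6 has one home in row 3: r3c2 ⇒ r3c2=6.
Step 3. [r1c2∈{3}] r1c2's peers cover all but 3 ⇒ r1c2=3.
Step 4. [r2c1∈{6}] only 6 remains possible at r2c1. So r2c1=6.
Step 5. [r6c5∈{2,5}] row 6 places 5 nowhere but r6c5 ⇒ r6c5=5.
Step 6. [r5c5∈{3}] nothing but 3 survives at r5c5 ⇒ r5c5=3.
Step 7. [r4c3∈{2}] r4c3's peers cover all but 2 ⇒ r4c3=2.
Step 8. [r1c3∈{5}] r1c3 has the single candidate 5 ⇒ r1c3=5.
Step 9. [r5c6∈{4}] only 4 remains possible at r5c6. So r5c6=4.
Step 10. [r4c1∈{1}] only 1 remains possible at r4c1. So r4c1=1.
Step 11. [r1c1∈{4}] r1c1 has the single candidate 4 ⇒ r1c1=4.
Step 12. [r1c5∈{1}] r1c5 is down to just 1. So r1c5=1.
Step 13. [r2c2∈{2}] r2c2's peers cover all but 2. So r2c2=2.
Step 14. [r1c6∈{6}] only 6 remains possible at r1c6, so r1c6=6.
Step 15. [r2c6∈{3}] r2c6 is down to just 3, so r2c6=3.
Step 16. [r6c6∈{2}] r6c6's peers cover all but 2 ⇒ r6c6=2.
Step 17. [r3c5∈{2}] r3c5's peers cover all but 2. So r3c5=2.
Step 18. [r3c3∈{3}] r3c3 is down to just 3, so r3c3=3.
Step 19. [r6c2∈{1}] nothing but 1 survives at r6c2, so r6c2=1.
Step 20. [r2c4∈{5}] r2c4 has the single candidate 5 ⇒ r2c4=5.

Answer: 4 3 5 2 1 6 / 6 2 1 5 4 3 / 5 6 3 4 2 1 / 1 4 2 3 6 5 / 2 5 6 1 3 4 / 3 1 4 6 5 2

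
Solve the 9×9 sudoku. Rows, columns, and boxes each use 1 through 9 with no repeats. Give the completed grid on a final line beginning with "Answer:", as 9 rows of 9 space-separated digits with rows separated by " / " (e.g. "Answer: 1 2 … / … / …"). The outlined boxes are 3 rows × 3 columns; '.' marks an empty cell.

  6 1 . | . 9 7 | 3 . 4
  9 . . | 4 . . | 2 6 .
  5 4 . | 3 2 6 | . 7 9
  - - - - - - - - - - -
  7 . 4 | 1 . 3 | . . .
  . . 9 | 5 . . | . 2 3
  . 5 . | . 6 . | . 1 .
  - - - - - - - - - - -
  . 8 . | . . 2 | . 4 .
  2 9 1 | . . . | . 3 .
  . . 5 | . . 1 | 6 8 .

Step 1. [r4c5∈{8}] r4c5 is down to just 8 ⇒ r4c5=8.
Step 2. [r7c7∈{1,5,7,9}] in box 9, 9 fits only at r7c7 ⇒ r7c7=9.
Step 3. [r7c1∈{3}] only 3 remains possible at r7c1, so r7c1=3.
Step 4. [r9c2∈{7}] only 7 remains possible at r9c2. So r9c2=7.
Step 5. [r5c6∈{4}] r5c6 has the single candidate 4. So r5c6=4.
Step 6. [r6c1∈{8}] r6c1's peers cover all but 8. So r6c1=8.
Step 7. [r2c9∈{1,5,8}] r2c9 is the only open cell in col 9 admitting 8 ⇒ r2c9=8.
Step 8. [r6c9∈{7}] r6c9 has the single candidate 7. So r6c9=7.
Step 9. [r8c9∈{5}] only 5 remains possible at r8c9, so r8c9=5.
Step 10. [r8c4∈{6,7,8}] row 8 places 6 nowhere but r8c4 ⇒ r8c4=6.
Step 11. [r7c5∈{5,7}] row 7 places 5 nowhere but r7c5 ⇒ r7c5=5.
Step 12. [r6c4∈{2,9}] col 4 places 2 nowhere but r6c4, so r6c4=2.
Step 13. [r8c5∈{4,7}] 4 has one home in row 8: r8c5. So r8c5=4.
Step 14. [r1c3∈{2,8}] across row 1, 2 lands solely at r1c3. So r1c3=2.
Step 15. [r5c2∈{6}] nothing but 6 survives at r5c2. So r5c2=6.
Step 16. [r4c8∈{5,9}] across row 4, 9 lands solely at r4c8 ⇒ r4c8=9.
Step 17. [r2c3∈{3,7}] 7 has one home in row 2: r2c3, so r2c3=7.
Step 18. [r5c1∈{1}] r5c1 is down to just 1. So r5c1=1.
Step 19. [r1c8∈{5}] r1c8 is down to just 5, so r1c8=5.
Step 20. [r5c5∈{7}] r5c5 has the single candidate 7. So r5c5=7.
Step 21. [r1c4∈{8}] nothing but 8 survives at r1c4, so r1c4=8.
Step 22. [r2c5∈{1}] r2c5 is down to just 1, so r2c5=1.
Step 23. [r2c6∈{5}] r2c6's peers cover all but 5, so r2c6=5.
Step 24. [r9c5∈{3}] nothing but 3 survives at r9c5, so r9c5=3.
Step 25. [r4c9∈{6}] r4c9's peers cover all but 6 ⇒ r4c9=6.
Step 26. [r7c9∈{1}] r7c9 has the single candidate 1, so r7c9=1.
Step 27. [r4c7∈{5}] r4c7 is down to just 5, so r4c7=5.
Step 28. [r8c7∈{7}] r8c7 has the single candidate 7, so r8c7=7.
Step 29. [r9c4∈{9}] nothing but 9 survives at r9c4, so r9c4=9.
Step 30. [r5c7∈{8}] only 8 remains possible at r5c7 ⇒ r5c7=8.
Step 31. [r6c7∈{4}] r6c7's peers cover all but 4, so r6c7=4.
Step 32. [r2c2∈{3}] r2c2's peers cover all but 3. So r2c2=3.
Step 33. [r9c9∈{2}] nothing but 2 survives at r9c9. So r9c9=2.
Step 34. [r8c6∈{8}] r8c6's peers cover all but 8. So r8c6=8.
Step 35. [r9c1∈{4}] nothing but 4 survives at r9c1 ⇒ r9c1=4.
Step 36. [r6c3∈{3}] only 3 remains possible at r6c3. So r6c3=3.
Step 37. [r7c4∈{7}] r7c4 has the single candidate 7. So r7c4=7.
Step 38. [r4c2∈{2}] r4c2 has the single candidate 2. So r4c2=2.
Step 39. [r7c3∈{6}] r7c3 has the single candidate 6, so r7c3=6.
Step 40. [r6c6∈{9}] r6c6 has the single candidate 9 ⇒ r6c6=9.
Step 41. [r3c7∈{1}] only 1 remains possible at r3c7. So r3c7=1.
Step 42. [r3c3∈{8}] nothing but 8 survives at r3c3 ⇒ r3c3=8.

Answer: 6 1 2 8 9 7 3 5 4 / 9 3 7 4 1 5 2 6 8 / 5 4 8 3 2 6 1 7 9 / 7 2 4 1 8 3 5 9 6 / 1 6 9 5 7 4 8 2 3 / 8 5 3 2 6 9 4 1 7 / 3 8 6 7 5 2 9 4 1 / 2 9 1 6 4 8 7 3 5 / 4 7 5 9 3 1 6 8 2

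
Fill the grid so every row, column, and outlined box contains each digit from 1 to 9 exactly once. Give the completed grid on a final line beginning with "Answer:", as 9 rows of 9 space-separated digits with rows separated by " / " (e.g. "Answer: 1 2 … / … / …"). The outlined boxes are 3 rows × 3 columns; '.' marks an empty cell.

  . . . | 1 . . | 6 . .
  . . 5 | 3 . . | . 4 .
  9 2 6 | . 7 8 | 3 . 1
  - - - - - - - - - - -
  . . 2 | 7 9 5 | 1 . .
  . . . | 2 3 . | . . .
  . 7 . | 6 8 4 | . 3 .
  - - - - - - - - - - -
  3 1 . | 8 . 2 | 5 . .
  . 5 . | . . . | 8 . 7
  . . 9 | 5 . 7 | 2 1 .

Step 1. [r2c2∈{8}] only 8 remains possible at r2c2 ⇒ r2c2=8.
Step 2. [r8c3∈{4}] r8c3's peers cover all but 4 ⇒ r8c3=4.
Step 3. [r1c8∈{2,5,7,8,9}] in col 8, 2 fits only at r1c8. So r1c8=2.
Step 4. [r2c9∈{9}] nothing but 9 survives at r2c9 ⇒ r2c9=9.
Step 5. [r5c7∈{4,7,9}] in col 7, 4 fits only at r5c7. So r5c7=4.
Step 6. [r9c2∈{6}] r9c2 has the single candidate 6, so r9c2=6.
Step 7. [r5c3∈{1,8}] across col 3, 8 lands solely at r5c3 ⇒ r5c3=8.
Step 8. [r7c8∈{6,9}] 9 has one home in row 7: r7c8 ⇒ r7c8=9.
Step 9. [r8c8∈{6}] r8c8's peers cover all but 6 ⇒ r8c8=6.
Step 10. [r2c1∈{1,7}] 1 has one home in row 2: r2c1. So r2c1=1.
Step 11. [r9c5∈{4}] r9c5 has the single candidate 4. So r9c5=4.
Step 12. [r1c9∈{5,8}] r1c9 is the only open cell in row 1 admitting 8 ⇒ r1c9=8.
Step 13. [r6c1∈{5}] r6c1's peers cover all but 5. So r6c1=5.
Step 14. [r1c3∈{3,7}] 3 has one home in col 3: r1c3, so r1c3=3.
Step 15. [r5c1∈{6}] only 6 remains possible at r5c1, so r5c1=6.
Step 16. [r4c1∈{4}] r4c1's peers cover all but 4. So r4c1=4.
Step 17. [r8c6∈{1,3,9}] row 8 places 3 nowhere but r8c6. So r8c6=3.
Step 18. [r2c6∈{6}] only 6 remains possible at r2c6. So r2c6=6.
Step 19. [r3c8∈{5}] nothing but 5 survives at r3c8, so r3c8=5.
Step 20. [r6c7∈{9}] r6c7 is down to just 9, so r6c7=9.
Step 21. [r7c3∈{7}] r7c3's peers cover all but 7. So r7c3=7.
Step 22. [r4c8∈{8}] r4c8's peers cover all but 8 ⇒ r4c8=8.
Step 23. [r8c4∈{9}] r8c4's peers cover all but 9 ⇒ r8c4=9.
Step 24. [r4c9∈{6}] r4c9 is down to just 6, so r4c9=6.
Step 25. [r8c1∈{2}] r8c1 has the single candidate 2 ⇒ r8c1=2.
Step 26. [r3c4∈{4}] r3c4 has the single candidate 4. So r3c4=4.
Step 27. [r7c5∈{6}] r7c5's peers cover all but 6 ⇒ r7c5=6.
Step 28. [r7c9∈{4}] only 4 remains possible at r7c9 ⇒ r7c9=4.
Step 29. [r9c1∈{8}] r9c1 is down to just 8, so r9c1=8.
Step 30. [r2c7∈{7}] nothing but 7 survives at r2c7. So r2c7=7.
Step 31. [r5c6∈{1}] only 1 remains possible at r5c6. So r5c6=1.
Step 32. [r5c9∈{5}] r5c9 has the single candidate 5 ⇒ r5c9=5.
Step 33. [r1c6∈{9}] nothing but 9 survives at r1c6. So r1c6=9.
Step 34. [r1c1∈{7}] r1c1 has the single candidate 7, so r1c1=7.
Step 35. [r8c5∈{1}] r8c5's peers cover all but 1 ⇒ r8c5=1.
Step 36. [r1c2∈{4}] nothing but 4 survives at r1c2. So r1c2=4.
Step 37. [r5c8∈{7}] only 7 remains possible at r5c8. So r5c8=7.
Step 38. [r2c5∈{2}] nothing but 2 survives at r2c5. So r2c5=2.
Step 39. [r6c9∈{2}] only 2 remains possible at r6c9 ⇒ r6c9=2.
Step 40. [r6c3∈{1}] r6c3 is down to just 1 ⇒ r6c3=1.
Step 41. [r1c5∈{5}] only 5 remains possible at r1c5 ⇒ r1c5=5.
Step 42. [r5c2∈{9}] r5c2 has the single candidate 9, so r5c2=9.
Step 43. [r4c2∈{3}] r4c2 has the single candidate 3 ⇒ r4c2=3.
Step 44. [r9c9∈{3}] r9c9's peers cover all but 3, so r9c9=3.

Answer: 7 4 3 1 5 9 6 2 8 / 1 8 5 3 2 6 7 4 9 / 9 2 6 4 7 8 3 5 1 / 4 3 2 7 9 5 1 8 6 / 6 9 8 2 3 1 4 7 5 / 5 7 1 6 8 4 9 3 2 / 3 1 7 8 6 2 5 9 4 / 2 5 4 9 1 3 8 6 7 / 8 6 9 5 4 7 2 1 3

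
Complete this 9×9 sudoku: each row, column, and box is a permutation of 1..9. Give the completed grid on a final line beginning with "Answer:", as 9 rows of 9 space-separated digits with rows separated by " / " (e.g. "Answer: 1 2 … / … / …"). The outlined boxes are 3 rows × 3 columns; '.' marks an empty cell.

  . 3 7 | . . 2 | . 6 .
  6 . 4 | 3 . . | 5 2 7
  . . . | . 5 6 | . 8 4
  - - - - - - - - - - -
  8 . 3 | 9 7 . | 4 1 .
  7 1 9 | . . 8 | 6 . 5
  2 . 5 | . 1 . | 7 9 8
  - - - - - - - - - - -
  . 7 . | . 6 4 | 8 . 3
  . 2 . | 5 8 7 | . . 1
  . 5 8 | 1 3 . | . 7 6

Step 1. [r7c1∈{1,9}] row 7 places 9 nowhere but r7c1, so r7c1=9.
Step 2. [r8c7∈{9}] r8c7 is down to just 9. So r8c7=9.
Step 3. [r2c5∈{9}] nothing but 9 survives at r2c5. So r2c5=9.
Step 4. [r3c1∈{1}] r3c1 has the single candidate 1, so r3c1=1.
Step 5. [r5c5∈{2,4}] 2 has one home in col 5: r5c5, so r5c5=2.
Step 6. [r6c2∈{4,6}] col 2 places 4 nowhere but r6c2 ⇒ r6c2=4.
Step 7. [r5c4∈{4}] nothing but 4 survives at r5c4, so r5c4=4.
Step 8. [r9c1∈{4}] r9c1 has the single candidate 4, so r9c1=4.
Step 9. [r8c8∈{4}] only 4 remains possible at r8c8 ⇒ r8c8=4.
Step 10. [r2c6∈{1}] nothing but 1 survives at r2c6 ⇒ r2c6=1.
Step 11. [r3c7∈{3}] only 3 remains possible at r3c7 ⇒ r3c7=3.
Step 12. [r1c4∈{8}] nothing but 8 survives at r1c4, so r1c4=8.
Step 13. [r1c1∈{5}] r1c1 has the single candidate 5. So r1c1=5.
Step 14. [r3c4∈{7}] r3c4 has the single candidate 7. So r3c4=7.
Step 15. [r4c2∈{6}] only 6 remains possible at r4c2 ⇒ r4c2=6.
Step 16. [r6c4∈{6}] r6c4's peers cover all but 6, so r6c4=6.
Step 17. [r3c3∈{2}] nothing but 2 survives at r3c3, so r3c3=2.
Step 18. [r4c6∈{5}] r4c6 is down to just 5, so r4c6=5.
Step 19. [r4c9∈{2}] r4c9's peers cover all but 2. So r4c9=2.
Step 20. [r7c3∈{1}] nothing but 1 survives at r7c3, so r7c3=1.
Step 21. [r7c8∈{5}] r7c8 has the single candidate 5, so r7c8=5.
Step 22. [r5c8∈{3}] nothing but 3 survives at r5c8. So r5c8=3.
Step 23. [r1c7∈{1}] r1c7 has the single candidate 1 ⇒ r1c7=1.
Step 24. [r8c3∈{6}] nothing but 6 survives at r8c3 ⇒ r8c3=6.
Step 25. [r2c2∈{8}] r2c2 has the single candidate 8. So r2c2=8.
Step 26. [r7c4∈{2}] r7c4 is down to just 2. So r7c4=2.
Step 27. [r9c7∈{2}] r9c7's peers cover all but 2 ⇒ r9c7=2.
Step 28. [r1c5∈{4}] nothing but 4 survives at r1c5 ⇒ r1c5=4.
Step 29. [r3c2∈{9}] nothing but 9 survives at r3c2, so r3c2=9.
Step 30. [r1c9∈{9}] only 9 remains possible at r1c9 ⇒ r1c9=9.
Step 31. [r8c1∈{3}] r8c1 has the single candidate 3, so r8c1=3.
Step 32. [r9c6∈{9}] nothing but 9 survives at r9c6, so r9c6=9.
Step 33. [r6c6∈{3}] r6c6 is down to just 3. So r6c6=3.

Answer: 5 3 7 8 4 2 1 6 9 / 6 8 4 3 9 1 5 2 7 / 1 9 2 7 5 6 3 8 4 / 8 6 3 9 7 5 4 1 2 / 7 1 9 4 2 8 6 3 5 / 2 4 5 6 1 3 7 9 8 / 9 7 1 2 6 4 8 5 3 / 3 2 6 5 8 7 9 4 1 / 4 5 8 1 3 9 2 7 6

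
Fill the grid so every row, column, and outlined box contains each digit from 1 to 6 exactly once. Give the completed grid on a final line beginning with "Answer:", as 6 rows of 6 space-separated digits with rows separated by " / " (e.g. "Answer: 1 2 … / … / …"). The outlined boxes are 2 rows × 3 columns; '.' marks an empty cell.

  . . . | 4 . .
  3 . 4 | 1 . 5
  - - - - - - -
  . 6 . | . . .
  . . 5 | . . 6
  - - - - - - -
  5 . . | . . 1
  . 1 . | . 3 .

Step 1. [r2c2∈{2}] r2c2 has the single candidate 2. So r2c2=2.
Step 2. [r3c5∈{1,2,4,5}] col 5 places 5 nowhere but r3c5, so r3c5=5.
Step 3. [r4c5∈{1,2,4}] r4c5 is the only open cell in col 5 admitting 1 ⇒ r4c5=1.
Step 4. [r5c5∈{2,4,6}] col 5 places 4 nowhere but r5c5 ⇒ r5c5=4.
Step 5. [r6c6∈{2}] r6c6 has the single candidate 2 ⇒ r6c6=2.
Step 6. [r6c3∈{6}] only 6 remains possible at r6c3. So r6c3=6.
Step 7. [r4c2∈{3,4}] r4c2 is the only open cell in col 2 admitting 4. So r4c2=4.
Step 8. [r3c3∈{1,2,3}] across box 3, 3 lands solely at r3c3. So r3c3=3.
Step 9. [r3c4∈{2}] only 2 remains possible at r3c4, so r3c4=2.
Step 10. [r1c1∈{1,6}] col 1 places 6 nowhere but r1c1 ⇒ r1c1=6.
Step 11. [r4c4∈{3}] r4c4 has the single candidate 3, so r4c4=3.
Step 12. [r2c5∈{6}] r2c5 has the single candidate 6. So r2c5=6.
Step 13. [r1c3∈{1}] nothing but 1 survives at r1c3. So r1c3=1.
Step 14. [r6c4∈{5}] r6c4 is down to just 5, so r6c4=5.
Step 15. [r5c2∈{3}] r5c2's peers cover all but 3 ⇒ r5c2=3.
Step 16. [r5c3∈{2}] only 2 remains possible at r5c3, so r5c3=2.
Step 17. [r3c1∈{1}] only 1 remains possible at r3c1, so r3c1=1.
Step 18. [r1c6∈{3}] only 3 remains possible at r1c6. So r1c6=3.
Step 19. [r6c1∈{4}] nothing but 4 survives at r6c1, so r6c1=4.
Step 20. [r1c5∈{2}] only 2 remains possible at r1c5. So r1c5=2.
Step 21. [r4c1∈{2}] r4c1 has the single candidate 2 ⇒ r4c1=2.
Step 22. [r5c4∈{6}] nothing but 6 survives at r5c4. So r5c4=6.
Step 23. [r3c6∈{4}] r3c6 has the single candidate 4 ⇒ r3c6=4.
Step 24. [r1c2∈{5}] r1c2 has the single candidate 5 ⇒ r1c2=5.

Answer: 6 5 1 4 2 3 / 3 2 4 1 6 5 / 1 6 3 2 5 4 / 2 4 5 3 1 6 / 5 3 2 6 4 1 / 4 1 6 5 3 2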